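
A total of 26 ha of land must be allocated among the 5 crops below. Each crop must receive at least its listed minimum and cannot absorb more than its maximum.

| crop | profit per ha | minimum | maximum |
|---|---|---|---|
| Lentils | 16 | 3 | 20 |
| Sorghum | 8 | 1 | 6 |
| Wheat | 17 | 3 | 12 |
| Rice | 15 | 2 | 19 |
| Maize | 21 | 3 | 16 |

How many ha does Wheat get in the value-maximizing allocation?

4

Meeting every minimum uses 3+1+3+2+3 = 12 ha, leaving 14.
Highest profit per ha first: Maize 21 > Wheat 17 > Lentils 16 > Rice 15 > Sorghum 8.
Maize takes 13 more to reach its cap of 16 — 1 left.
Only 1 left; Wheat takes them to reach 4.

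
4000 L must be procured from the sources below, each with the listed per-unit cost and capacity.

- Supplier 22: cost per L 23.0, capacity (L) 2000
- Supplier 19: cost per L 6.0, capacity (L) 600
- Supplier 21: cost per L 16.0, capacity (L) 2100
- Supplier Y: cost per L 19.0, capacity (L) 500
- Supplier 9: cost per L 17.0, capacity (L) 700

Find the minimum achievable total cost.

60900

Fill from the cheapest source first.
Supplier 19 at 6.0: take all 600 L — 3400 still needed.
Supplier 21 at 16.0: take all 2100 L — 1300 still needed.
Take 700 from Supplier 9 at 17.0 — need 600 more.
Take 500 from Supplier Y at 19.0 — need 100 more.
Take 100 from Supplier 22 at 23.0 to finish.
Cost = 600×6.0 + 2100×16.0 + 700×17.0 + 500×19.0 + 100×23.0 = 60900.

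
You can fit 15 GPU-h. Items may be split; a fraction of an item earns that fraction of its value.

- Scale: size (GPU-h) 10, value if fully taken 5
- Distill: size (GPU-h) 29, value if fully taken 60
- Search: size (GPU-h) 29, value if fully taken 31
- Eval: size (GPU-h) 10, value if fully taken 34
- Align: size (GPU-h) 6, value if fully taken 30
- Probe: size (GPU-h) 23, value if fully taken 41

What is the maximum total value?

Rank by value-to-size ratio: Align 30/6≈5, Eval 34/10≈3.4, Distill 60/29≈2.07, Probe 41/23≈1.78, Search 31/29≈1.07, Scale 5/10≈0.5.
Align: take in full, 6 GPU-h for value 30 → 9 left.
9 GPU-h left: a 9/10 share of Eval gives 34×9/10 = 30.6.
Total value = 60.6.

60.6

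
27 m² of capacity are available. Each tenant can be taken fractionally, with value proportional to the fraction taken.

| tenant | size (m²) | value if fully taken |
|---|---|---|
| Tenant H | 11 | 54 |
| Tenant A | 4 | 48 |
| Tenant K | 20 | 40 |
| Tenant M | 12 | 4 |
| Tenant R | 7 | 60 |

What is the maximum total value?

172

Sort by value density: Tenant A 48/4≈12, Tenant R 60/7≈8.57, Tenant H 54/11≈4.91, Tenant K 40/20≈2, Tenant M 4/12≈0.333.
Take all of Tenant A (4 m², value 48) → 23 m² left.
Tenant R: take in full, 7 m² for value 60 → 16 left.
All 11 m² of Tenant H fit (value 54) → 5 remain.
Only 5 m² remain; take 5/20 of Tenant K for value 40×5/20 = 10.
Total value = 172.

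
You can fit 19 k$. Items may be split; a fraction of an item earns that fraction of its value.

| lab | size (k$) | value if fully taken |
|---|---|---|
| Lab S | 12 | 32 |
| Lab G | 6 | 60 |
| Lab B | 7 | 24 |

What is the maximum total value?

Rank by value-to-size ratio: Lab G 60/6≈10, Lab B 24/7≈3.43, Lab S 32/12≈2.67.
Lab G: take in full, 6 k$ for value 60 ; 13 left.
Take all of Lab B (7 k$, value 24) ; 6 k$ left.
Only 6 k$ remain; take 6/12 of Lab S for value 32×6/12 = 16.
Total value = 100.

100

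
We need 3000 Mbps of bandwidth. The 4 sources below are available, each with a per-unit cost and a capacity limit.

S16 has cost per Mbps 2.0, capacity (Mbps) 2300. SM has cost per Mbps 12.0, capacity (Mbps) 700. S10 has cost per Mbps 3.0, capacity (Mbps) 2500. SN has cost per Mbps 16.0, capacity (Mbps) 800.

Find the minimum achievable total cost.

6700

Fill from the cheapest source first.
Take 2300 from S16 at 2.0 ; need 700 more.
S10 at 3.0: take 700 of its 2500 ; requirement met.
SM, SN: unused.
Cost = 2300×2.0 + 700×3.0 = 6700.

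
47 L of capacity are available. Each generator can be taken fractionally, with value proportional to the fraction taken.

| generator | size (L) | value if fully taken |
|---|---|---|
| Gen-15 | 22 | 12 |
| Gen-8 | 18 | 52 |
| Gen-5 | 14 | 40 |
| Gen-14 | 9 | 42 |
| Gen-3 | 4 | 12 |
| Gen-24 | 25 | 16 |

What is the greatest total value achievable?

147.28

Rank by value-to-size ratio: Gen-14 42/9≈4.67, Gen-3 12/4≈3, Gen-8 52/18≈2.89, Gen-5 40/14≈2.86, Gen-24 16/25≈0.64, Gen-15 12/22≈0.545.
All 9 L of Gen-14 fit (value 42) — 38 remain.
Take all of Gen-3 (4 L, value 12) — 34 L left.
Take all of Gen-8 (18 L, value 52) — 16 L left.
Gen-5: take in full, 14 L for value 40 — 2 left.
Fill the last 2 L with part of Gen-24: 2/25 of it earns 1.28.
Total value = 147.28.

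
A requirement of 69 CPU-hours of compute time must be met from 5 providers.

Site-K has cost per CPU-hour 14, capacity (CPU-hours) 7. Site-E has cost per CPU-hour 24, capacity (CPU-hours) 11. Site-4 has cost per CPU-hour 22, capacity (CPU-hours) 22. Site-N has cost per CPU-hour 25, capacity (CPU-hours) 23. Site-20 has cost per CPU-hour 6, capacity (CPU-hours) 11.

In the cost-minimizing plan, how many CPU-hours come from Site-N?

18

Cheapest first:
Site-20 (6): use full 11 — 58 CPU-hours to go.
Site-K at 14: take all 7 CPU-hours — 51 still needed.
Take 22 from Site-4 at 22 — need 29 more.
Site-E at 24: take all 11 CPU-hours — 18 still needed.
Site-N at 25: take 18 of its 23 — requirement met.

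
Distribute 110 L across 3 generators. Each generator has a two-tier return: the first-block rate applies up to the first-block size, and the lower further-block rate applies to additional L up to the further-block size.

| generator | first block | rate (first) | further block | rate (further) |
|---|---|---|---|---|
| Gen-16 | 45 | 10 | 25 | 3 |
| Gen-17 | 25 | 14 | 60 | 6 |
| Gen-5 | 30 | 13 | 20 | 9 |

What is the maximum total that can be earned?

1280

Rank every tier by rate: Gen-17/tier1 14 > Gen-5/tier1 13 > Gen-16/tier1 10 > Gen-5/tier2 9 > Gen-17/tier2 6 > Gen-16/tier2 3.
Gen-17 tier1 at 14: fill all 25 → 85 left.
Gen-5/tier1 (13): +30 → 55 left.
Fill Gen-16 tier1 block (45 at 10) → 10 left.
Gen-5 tier2 at 9: only 10 left, fill 10.
Total = 14×25 + 13×30 + 10×45 + 9×10 = 1280.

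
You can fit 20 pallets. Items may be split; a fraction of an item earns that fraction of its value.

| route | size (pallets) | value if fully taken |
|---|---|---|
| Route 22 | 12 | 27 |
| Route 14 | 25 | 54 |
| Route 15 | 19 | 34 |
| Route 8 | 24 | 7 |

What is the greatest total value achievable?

44.28

Rank by value-to-size ratio: Route 22 27/12≈2.25, Route 14 54/25≈2.16, Route 15 34/19≈1.79, Route 8 7/24≈0.292.
Take all of Route 22 (12 pallets, value 27) ; 8 pallets left.
Fill the last 8 pallets with part of Route 14: 8/25 of it earns 17.28.
Total value = 44.28.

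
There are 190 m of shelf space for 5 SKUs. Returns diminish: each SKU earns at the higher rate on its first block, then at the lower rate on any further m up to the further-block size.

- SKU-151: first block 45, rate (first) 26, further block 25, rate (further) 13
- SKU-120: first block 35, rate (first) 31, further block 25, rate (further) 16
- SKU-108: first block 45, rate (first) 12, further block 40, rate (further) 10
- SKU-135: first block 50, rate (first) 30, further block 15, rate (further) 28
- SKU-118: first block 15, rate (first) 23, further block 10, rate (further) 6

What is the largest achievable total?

Order all 10 blocks by rate: SKU-120/T1 31 > SKU-135/T1 30 > SKU-135/T2 28 > SKU-151/T1 26 > SKU-118/T1 23 > SKU-120/T2 16 > SKU-151/T2 13 > SKU-108/T1 12 > SKU-108/T2 10 > SKU-118/T2 6.
SKU-120/T1 (31): +35 → 155 left.
SKU-135/T1 (30): +50 → 105 left.
Fill SKU-135 T2 block (15 at 28) → 90 left.
SKU-151/T1 (26): +45 → 45 left.
SKU-118/T1 (23): +15 → 30 left.
SKU-120 T2 at 16: fill all 25 → 5 left.
SKU-151/T2: +5 of 25 at 13; pool empty.
Total = 31×35 + 30×50 + 28×15 + 26×45 + 23×15 + 16×25 + 13×5 = 4985.

4985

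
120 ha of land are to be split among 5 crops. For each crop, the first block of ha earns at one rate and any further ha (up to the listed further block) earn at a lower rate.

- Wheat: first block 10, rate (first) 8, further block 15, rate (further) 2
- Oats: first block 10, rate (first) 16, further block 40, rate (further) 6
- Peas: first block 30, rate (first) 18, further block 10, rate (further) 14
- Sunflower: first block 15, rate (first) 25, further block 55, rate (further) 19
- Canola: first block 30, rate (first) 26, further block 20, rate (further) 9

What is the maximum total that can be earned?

2560

Treat each block as its own option and order by rate: Canola/first 26 > Sunflower/first 25 > Sunflower/second 19 > Peas/first 18 > Oats/first 16 > Peas/second 14 > Canola/second 9 > Wheat/first 8 > Oats/second 6 > Wheat/second 2.
Canola first at 26: fill all 30 → 90 left.
Sunflower first at 25: fill all 15 → 75 left.
Sunflower/second (19): +55 → 20 left.
Peas/first: +20 of 30 at 18; pool empty.
Total = 26×30 + 25×15 + 19×55 + 18×20 = 2560.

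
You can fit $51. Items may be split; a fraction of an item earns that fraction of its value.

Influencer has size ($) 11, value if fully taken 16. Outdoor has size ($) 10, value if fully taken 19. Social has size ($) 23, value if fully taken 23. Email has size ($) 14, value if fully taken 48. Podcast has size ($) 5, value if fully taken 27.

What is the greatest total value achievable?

Rank by value-to-size ratio: Podcast 27/5≈5.4, Email 48/14≈3.43, Outdoor 19/10≈1.9, Influencer 16/11≈1.45, Social 23/23≈1.
Take all of Podcast (5 $, value 27) → 46 $ left.
All 14 $ of Email fit (value 48) → 32 remain.
Outdoor: take in full, 10 $ for value 19 → 22 left.
All 11 $ of Influencer fit (value 16) → 11 remain.
Fill the last 11 $ with part of Social: 11/23 of it earns 11.
Total value = 121.

121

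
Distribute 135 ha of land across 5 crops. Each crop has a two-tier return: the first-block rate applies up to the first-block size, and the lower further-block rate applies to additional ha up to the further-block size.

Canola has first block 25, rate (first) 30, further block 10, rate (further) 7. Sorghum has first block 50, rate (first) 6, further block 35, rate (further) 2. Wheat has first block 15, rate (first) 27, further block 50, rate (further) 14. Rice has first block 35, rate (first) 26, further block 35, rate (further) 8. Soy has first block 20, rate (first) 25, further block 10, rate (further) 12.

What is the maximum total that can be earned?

Order all 10 blocks by rate: Canola/first 30 > Wheat/first 27 > Rice/first 26 > Soy/first 25 > Wheat/second 14 > Soy/second 12 > Rice/second 8 > Canola/second 7 > Sorghum/first 6 > Sorghum/second 2.
Canola/first (30): +25 — 110 left.
Fill Wheat first block (15 at 27) — 95 left.
Rice first at 26: fill all 35 — 60 left.
Soy/first (25): +20 — 40 left.
40 remain; put them into Wheat second at 14.
Total = 30×25 + 27×15 + 26×35 + 25×20 + 14×40 = 3125.

3125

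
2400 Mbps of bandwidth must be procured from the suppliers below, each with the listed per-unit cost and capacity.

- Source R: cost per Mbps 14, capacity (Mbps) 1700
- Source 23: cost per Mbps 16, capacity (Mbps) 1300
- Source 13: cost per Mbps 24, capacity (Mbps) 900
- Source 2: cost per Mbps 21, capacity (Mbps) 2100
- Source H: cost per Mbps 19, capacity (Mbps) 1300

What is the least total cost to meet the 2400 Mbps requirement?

35000

Fill from the cheapest supplier first.
Take 1700 from Source R at 14 ; need 700 more.
Source 23 (16): take the remaining 700 ; done.
Source H, Source 2, Source 13: unused.
Cost = 1700×14 + 700×16 = 35000.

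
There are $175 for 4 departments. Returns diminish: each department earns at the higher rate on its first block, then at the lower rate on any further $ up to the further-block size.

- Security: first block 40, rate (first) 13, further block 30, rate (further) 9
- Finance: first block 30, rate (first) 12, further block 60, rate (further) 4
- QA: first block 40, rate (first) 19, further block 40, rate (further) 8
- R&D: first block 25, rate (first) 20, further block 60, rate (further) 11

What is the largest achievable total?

2580

Rank every tier by rate: R&D/T1 20 > QA/T1 19 > Security/T1 13 > Finance/T1 12 > R&D/T2 11 > Security/T2 9 > QA/T2 8 > Finance/T2 4.
R&D/T1 (20): +25 — 150 left.
QA/T1 (19): +40 — 110 left.
Fill Security T1 block (40 at 13) — 70 left.
Finance/T1 (12): +30 — 40 left.
R&D T2 at 11: only 40 left, fill 40.
Total = 20×25 + 19×40 + 13×40 + 12×30 + 11×40 = 2580.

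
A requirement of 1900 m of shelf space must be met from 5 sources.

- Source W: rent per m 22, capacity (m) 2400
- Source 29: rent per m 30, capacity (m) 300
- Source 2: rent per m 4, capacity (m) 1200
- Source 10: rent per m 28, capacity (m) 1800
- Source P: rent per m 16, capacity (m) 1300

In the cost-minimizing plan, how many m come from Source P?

Cheapest first:
Source 2 at 4: take all 1200 m → 700 still needed.
Take 700 from Source P at 16 to finish.
Source W, Source 10, Source 29: unused.

700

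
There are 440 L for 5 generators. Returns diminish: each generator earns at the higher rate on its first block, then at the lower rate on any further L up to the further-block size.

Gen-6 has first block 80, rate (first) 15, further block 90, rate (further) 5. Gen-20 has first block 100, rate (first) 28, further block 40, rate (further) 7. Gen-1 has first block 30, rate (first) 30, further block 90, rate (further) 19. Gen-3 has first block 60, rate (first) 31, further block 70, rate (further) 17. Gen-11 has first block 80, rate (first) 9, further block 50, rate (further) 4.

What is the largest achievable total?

9750

Order all 10 blocks by rate: Gen-3/tier1 31 > Gen-1/tier1 30 > Gen-20/tier1 28 > Gen-1/tier2 19 > Gen-3/tier2 17 > Gen-6/tier1 15 > Gen-11/tier1 9 > Gen-20/tier2 7 > Gen-6/tier2 5 > Gen-11/tier2 4.
Gen-3 tier1 at 31: fill all 60 ; 380 left.
Gen-1 tier1 at 30: fill all 30 ; 350 left.
Gen-20/tier1 (28): +100 ; 250 left.
Fill Gen-1 tier2 block (90 at 19) ; 160 left.
Fill Gen-3 tier2 block (70 at 17) ; 90 left.
Gen-6 tier1 at 15: fill all 80 ; 10 left.
Gen-11/tier1: +10 of 80 at 9; pool empty.
Total = 31×60 + 30×30 + 28×100 + 19×90 + 17×70 + 15×80 + 9×10 = 9750.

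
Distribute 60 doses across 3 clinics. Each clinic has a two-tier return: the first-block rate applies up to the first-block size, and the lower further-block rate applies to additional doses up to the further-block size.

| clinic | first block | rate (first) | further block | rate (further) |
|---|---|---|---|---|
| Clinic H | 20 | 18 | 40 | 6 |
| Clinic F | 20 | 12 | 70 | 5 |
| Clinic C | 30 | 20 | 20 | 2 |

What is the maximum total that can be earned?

Rank every tier by rate: Clinic C/T1 20 > Clinic H/T1 18 > Clinic F/T1 12 > Clinic H/T2 6 > Clinic F/T2 5 > Clinic C/T2 2.
Clinic C T1 at 20: fill all 30 — 30 left.
Fill Clinic H T1 block (20 at 18) — 10 left.
Clinic F/T1: +10 of 20 at 12; pool empty.
Total = 20×30 + 18×20 + 12×10 = 1080.

1080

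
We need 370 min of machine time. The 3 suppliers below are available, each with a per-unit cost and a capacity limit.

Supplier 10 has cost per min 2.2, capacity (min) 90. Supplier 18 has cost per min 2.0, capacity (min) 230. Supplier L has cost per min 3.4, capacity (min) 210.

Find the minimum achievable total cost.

Fill from the cheapest supplier first.
Supplier 18 at 2.0: take all 230 min — 140 still needed.
Supplier 10 (2.2): use full 90 — 50 min to go.
Supplier L (3.4): take the remaining 50 — done.
Cost = 230×2.0 + 90×2.2 + 50×3.4 = 828.

828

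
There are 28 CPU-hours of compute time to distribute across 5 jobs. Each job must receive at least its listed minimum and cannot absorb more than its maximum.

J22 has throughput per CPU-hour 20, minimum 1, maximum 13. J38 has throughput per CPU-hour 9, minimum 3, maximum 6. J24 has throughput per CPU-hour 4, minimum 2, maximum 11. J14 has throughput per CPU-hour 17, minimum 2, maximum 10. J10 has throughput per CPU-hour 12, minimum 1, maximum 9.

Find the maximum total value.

Meeting every minimum uses 1+3+2+2+1 = 9 CPU-hours, leaving 19.
Rank by throughput per CPU-hour: J22 20 > J14 17 > J10 12 > J38 9 > J24 4.
J22 takes 12 more to reach its cap of 13 ; 7 left.
J14: +7 (room for 8) → 9. Pool exhausted.
Total = 20×13 + 9×3 + 4×2 + 17×9 + 12×1 = 460.

460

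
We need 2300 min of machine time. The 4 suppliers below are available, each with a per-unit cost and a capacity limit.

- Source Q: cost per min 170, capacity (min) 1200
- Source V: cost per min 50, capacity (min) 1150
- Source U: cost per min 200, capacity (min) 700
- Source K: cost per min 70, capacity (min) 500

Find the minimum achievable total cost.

Use suppliers in increasing cost order.
Source V (50): use full 1150 — 1150 min to go.
Source K at 70: take all 500 min — 650 still needed.
Source Q at 170: take 650 of its 1200 — requirement met.
Source U: unused.
Cost = 1150×50 + 500×70 + 650×170 = 203000.

203000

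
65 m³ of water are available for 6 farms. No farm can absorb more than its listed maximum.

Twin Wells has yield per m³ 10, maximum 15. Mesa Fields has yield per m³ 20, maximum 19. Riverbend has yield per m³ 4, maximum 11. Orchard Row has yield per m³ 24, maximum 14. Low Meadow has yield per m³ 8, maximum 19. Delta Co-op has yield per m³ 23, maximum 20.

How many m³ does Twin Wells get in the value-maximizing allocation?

Rank by yield per m³: Orchard Row 24 > Delta Co-op 23 > Mesa Fields 20 > Twin Wells 10 > Low Meadow 8 > Riverbend 4.
Give Orchard Row 14 to hit its cap of 14 → 51 left.
Delta Co-op: +20 to 20 (cap) → 31 left.
Mesa Fields: +19 to 19 (cap) → 12 left.
Twin Wells: +12 (room for 15) → 12. Pool exhausted.

12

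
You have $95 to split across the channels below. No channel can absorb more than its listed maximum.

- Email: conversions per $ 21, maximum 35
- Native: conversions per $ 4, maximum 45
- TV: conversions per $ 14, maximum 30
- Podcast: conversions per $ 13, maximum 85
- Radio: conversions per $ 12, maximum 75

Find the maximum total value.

Order the channels by conversions per $: Email 21 > TV 14 > Podcast 13 > Radio 12 > Native 4.
Email: +35 to 35 (cap) — 60 left.
Give TV 30 to hit its cap of 30 — 30 left.
Podcast: +30 (room for 85) → 30. Pool exhausted.
Total = 21×35 + 14×30 + 13×30 = 1545.

1545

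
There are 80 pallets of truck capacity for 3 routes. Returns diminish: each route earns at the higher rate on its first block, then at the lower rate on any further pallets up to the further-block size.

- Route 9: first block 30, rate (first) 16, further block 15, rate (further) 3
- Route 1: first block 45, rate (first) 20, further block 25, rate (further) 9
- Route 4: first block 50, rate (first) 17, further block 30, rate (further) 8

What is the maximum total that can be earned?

Rank every tier by rate: Route 1/tier1 20 > Route 4/tier1 17 > Route 9/tier1 16 > Route 1/tier2 9 > Route 4/tier2 8 > Route 9/tier2 3.
Route 1/tier1 (20): +45 ; 35 left.
Route 4/tier1: +35 of 50 at 17; pool empty.
Total = 20×45 + 17×35 = 1495.

1495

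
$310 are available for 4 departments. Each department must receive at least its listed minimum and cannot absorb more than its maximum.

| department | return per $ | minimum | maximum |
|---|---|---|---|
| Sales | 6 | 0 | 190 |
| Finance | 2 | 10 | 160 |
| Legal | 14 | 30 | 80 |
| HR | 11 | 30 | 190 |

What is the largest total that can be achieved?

Meeting every minimum uses 0+10+30+30 = 70 $, leaving 240.
Rank by return per $: Legal 14 > HR 11 > Sales 6 > Finance 2.
Give Legal 50 more to hit its cap of 80 — 190 left.
Give HR 160 more to hit its cap of 190 — 30 left.
Only 30 left; Sales takes them to reach 30.
Total = 6×30 + 2×10 + 14×80 + 11×190 = 3410.

3410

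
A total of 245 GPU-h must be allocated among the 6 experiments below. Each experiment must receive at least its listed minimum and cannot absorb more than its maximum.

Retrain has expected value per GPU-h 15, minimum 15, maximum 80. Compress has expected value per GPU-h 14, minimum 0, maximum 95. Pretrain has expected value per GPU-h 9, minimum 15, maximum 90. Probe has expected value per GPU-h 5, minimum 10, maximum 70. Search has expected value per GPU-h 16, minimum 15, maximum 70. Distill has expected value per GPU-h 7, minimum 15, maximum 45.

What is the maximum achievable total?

Meeting every minimum uses 15+0+15+10+15+15 = 70 GPU-h, leaving 175.
Highest expected value per GPU-h first: Search 16 > Retrain 15 > Compress 14 > Pretrain 9 > Distill 7 > Probe 5.
Search: +55 to 70 (cap) — 120 left.
Retrain takes 65 more to reach its cap of 80 — 55 left.
Compress has room for 95 more but only 55 remain, so it gets 55.
Total = 15×80 + 14×55 + 9×15 + 5×10 + 16×70 + 7×15 = 3380.

3380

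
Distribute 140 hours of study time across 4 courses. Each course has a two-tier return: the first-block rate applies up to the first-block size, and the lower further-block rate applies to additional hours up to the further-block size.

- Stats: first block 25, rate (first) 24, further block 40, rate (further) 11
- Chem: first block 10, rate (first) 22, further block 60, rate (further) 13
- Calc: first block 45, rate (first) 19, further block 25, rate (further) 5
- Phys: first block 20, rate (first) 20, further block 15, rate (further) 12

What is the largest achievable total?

2595

Rank every tier by rate: Stats/tier1 24 > Chem/tier1 22 > Phys/tier1 20 > Calc/tier1 19 > Chem/tier2 13 > Phys/tier2 12 > Stats/tier2 11 > Calc/tier2 5.
Fill Stats tier1 block (25 at 24) ; 115 left.
Fill Chem tier1 block (10 at 22) ; 105 left.
Phys tier1 at 20: fill all 20 ; 85 left.
Calc/tier1 (19): +45 ; 40 left.
40 remain; put them into Chem tier2 at 13.
Total = 24×25 + 22×10 + 20×20 + 19×45 + 13×40 = 2595.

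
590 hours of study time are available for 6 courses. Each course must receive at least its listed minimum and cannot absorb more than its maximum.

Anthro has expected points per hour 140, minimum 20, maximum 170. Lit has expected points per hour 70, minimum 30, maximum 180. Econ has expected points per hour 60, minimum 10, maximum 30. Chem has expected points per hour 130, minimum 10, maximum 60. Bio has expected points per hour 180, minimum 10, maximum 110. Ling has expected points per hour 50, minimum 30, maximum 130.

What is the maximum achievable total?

Meeting every minimum uses 20+30+10+10+10+30 = 110 hours, leaving 480.
Rank by expected points per hour: Bio 180 > Anthro 140 > Chem 130 > Lit 70 > Econ 60 > Ling 50.
Give Bio 100 more to hit its cap of 110 — 380 left.
Give Anthro 150 more to hit its cap of 170 — 230 left.
Chem takes 50 more to reach its cap of 60 — 180 left.
Give Lit 150 more to hit its cap of 180 — 30 left.
Give Econ 20 more to hit its cap of 30 — 10 left.
Ling: +10 (room for 100) → 40. Pool exhausted.
Total = 140×170 + 70×180 + 60×30 + 130×60 + 180×110 + 50×40 = 67800.

67800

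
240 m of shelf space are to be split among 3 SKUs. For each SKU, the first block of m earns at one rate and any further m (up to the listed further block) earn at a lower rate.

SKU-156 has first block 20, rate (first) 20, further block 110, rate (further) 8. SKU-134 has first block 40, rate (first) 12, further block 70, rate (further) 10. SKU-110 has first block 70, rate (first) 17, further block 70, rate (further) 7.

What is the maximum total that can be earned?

3090

Order all 6 blocks by rate: SKU-156/first 20 > SKU-110/first 17 > SKU-134/first 12 > SKU-134/second 10 > SKU-156/second 8 > SKU-110/second 7.
Fill SKU-156 first block (20 at 20) — 220 left.
Fill SKU-110 first block (70 at 17) — 150 left.
SKU-134/first (12): +40 — 110 left.
SKU-134/second (10): +70 — 40 left.
SKU-156 second at 8: only 40 left, fill 40.
Total = 20×20 + 17×70 + 12×40 + 10×70 + 8×40 = 3090.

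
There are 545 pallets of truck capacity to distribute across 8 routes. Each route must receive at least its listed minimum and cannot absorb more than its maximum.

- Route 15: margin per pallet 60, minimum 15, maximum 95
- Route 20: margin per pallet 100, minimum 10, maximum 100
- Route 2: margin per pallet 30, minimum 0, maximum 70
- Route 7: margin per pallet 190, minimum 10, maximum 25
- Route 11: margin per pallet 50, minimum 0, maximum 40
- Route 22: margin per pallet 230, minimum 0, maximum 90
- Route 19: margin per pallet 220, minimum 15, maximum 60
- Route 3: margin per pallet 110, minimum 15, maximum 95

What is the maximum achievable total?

Meeting every minimum uses 15+10+0+10+0+0+15+15 = 65 pallets, leaving 480.
Rank by margin per pallet: Route 22 230 > Route 19 220 > Route 7 190 > Route 3 110 > Route 20 100 > Route 15 60 > Route 11 50 > Route 2 30.
Route 22: +90 to 90 (cap) → 390 left.
Route 19: +45 to 60 (cap) → 345 left.
Route 7 takes 15 more to reach its cap of 25 → 330 left.
Route 3 takes 80 more to reach its cap of 95 → 250 left.
Route 20: +90 to 100 (cap) → 160 left.
Route 15: +80 to 95 (cap) → 80 left.
Route 11: +40 to 40 (cap) → 40 left.
Route 2: +40 (room for 70) → 40. Pool exhausted.
Total = 60×95 + 100×100 + 30×40 + 190×25 + 50×40 + 230×90 + 220×60 + 110×95 = 68000.

68000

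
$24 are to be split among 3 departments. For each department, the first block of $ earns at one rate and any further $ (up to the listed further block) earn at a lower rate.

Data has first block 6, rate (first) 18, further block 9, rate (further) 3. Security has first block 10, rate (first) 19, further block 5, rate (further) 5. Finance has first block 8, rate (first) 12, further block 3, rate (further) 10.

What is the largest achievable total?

Treat each block as its own option and order by rate: Security/first 19 > Data/first 18 > Finance/first 12 > Finance/second 10 > Security/second 5 > Data/second 3.
Fill Security first block (10 at 19) → 14 left.
Data first at 18: fill all 6 → 8 left.
Finance/first (12): +8 → 0 left.
Total = 19×10 + 18×6 + 12×8 = 394.

394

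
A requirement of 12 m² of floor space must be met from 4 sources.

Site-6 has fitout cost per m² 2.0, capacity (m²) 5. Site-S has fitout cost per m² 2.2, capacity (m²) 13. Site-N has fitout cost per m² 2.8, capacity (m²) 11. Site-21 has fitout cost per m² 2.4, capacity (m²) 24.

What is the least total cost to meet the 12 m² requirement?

25.4

Fill from the cheapest source first.
Site-6 (2.0): use full 5 → 7 m² to go.
Take 7 from Site-S at 2.2 to finish.
Site-21, Site-N: unused.
Cost = 5×2.0 + 7×2.2 = 25.4.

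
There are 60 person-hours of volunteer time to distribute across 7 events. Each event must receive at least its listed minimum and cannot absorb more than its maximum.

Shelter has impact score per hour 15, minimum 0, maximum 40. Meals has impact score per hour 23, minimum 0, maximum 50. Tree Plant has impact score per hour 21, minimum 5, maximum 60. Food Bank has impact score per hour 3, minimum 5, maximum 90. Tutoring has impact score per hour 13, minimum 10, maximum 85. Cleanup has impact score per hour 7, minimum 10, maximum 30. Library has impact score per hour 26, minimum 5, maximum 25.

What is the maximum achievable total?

1085

Meeting every minimum uses 0+0+5+5+10+10+5 = 35 person-hours, leaving 25.
Highest impact score per hour first: Library 26 > Meals 23 > Tree Plant 21 > Shelter 15 > Tutoring 13 > Cleanup 7 > Food Bank 3.
Library: +20 to 25 (cap) — 5 left.
Only 5 left; Meals takes them to reach 5.
Total = 23×5 + 21×5 + 3×5 + 13×10 + 7×10 + 26×25 = 1085.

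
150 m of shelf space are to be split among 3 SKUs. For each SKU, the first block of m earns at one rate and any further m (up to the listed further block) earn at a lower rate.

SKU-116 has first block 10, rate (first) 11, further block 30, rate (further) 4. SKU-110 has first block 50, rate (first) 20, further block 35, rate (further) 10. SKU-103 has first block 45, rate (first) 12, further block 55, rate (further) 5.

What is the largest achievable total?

2050

Treat each block as its own option and order by rate: SKU-110/tier1 20 > SKU-103/tier1 12 > SKU-116/tier1 11 > SKU-110/tier2 10 > SKU-103/tier2 5 > SKU-116/tier2 4.
Fill SKU-110 tier1 block (50 at 20) ; 100 left.
SKU-103/tier1 (12): +45 ; 55 left.
SKU-116/tier1 (11): +10 ; 45 left.
SKU-110/tier2 (10): +35 ; 10 left.
SKU-103 tier2 at 5: only 10 left, fill 10.
Total = 20×50 + 12×45 + 11×10 + 10×35 + 5×10 = 2050.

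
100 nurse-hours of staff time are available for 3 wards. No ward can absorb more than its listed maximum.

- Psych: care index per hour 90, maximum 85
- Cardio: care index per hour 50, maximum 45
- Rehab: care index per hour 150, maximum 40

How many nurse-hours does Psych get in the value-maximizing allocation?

Highest care index per hour first: Rehab 150 > Psych 90 > Cardio 50.
Rehab: +40 to 40 (cap) ; 60 left.
Psych has room for 85 but only 60 remain, so it gets 60.

60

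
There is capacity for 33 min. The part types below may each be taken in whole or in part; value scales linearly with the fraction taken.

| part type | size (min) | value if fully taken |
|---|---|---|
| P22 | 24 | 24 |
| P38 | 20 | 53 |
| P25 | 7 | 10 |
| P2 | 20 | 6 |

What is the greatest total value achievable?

69

Best value per unit of size first: P38 53/20≈2.65, P25 10/7≈1.43, P22 24/24≈1, P2 6/20≈0.3.
All 20 min of P38 fit (value 53) → 13 remain.
Take all of P25 (7 min, value 10) → 6 min left.
Only 6 min remain; take 6/24 of P22 for value 24×6/24 = 6.
Total value = 69.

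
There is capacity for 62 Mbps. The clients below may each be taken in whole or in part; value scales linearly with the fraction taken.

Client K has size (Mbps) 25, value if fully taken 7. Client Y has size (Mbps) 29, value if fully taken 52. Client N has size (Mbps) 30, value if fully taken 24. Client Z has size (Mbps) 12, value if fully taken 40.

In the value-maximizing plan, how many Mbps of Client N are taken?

21

Sort by value density: Client Z 40/12≈3.33, Client Y 52/29≈1.79, Client N 24/30≈0.8, Client K 7/25≈0.28.
Client Z: take in full, 12 Mbps for value 40 — 50 left.
All 29 Mbps of Client Y fit (value 52) — 21 remain.
Fill the last 21 Mbps with part of Client N: 21/30 of it earns 16.8.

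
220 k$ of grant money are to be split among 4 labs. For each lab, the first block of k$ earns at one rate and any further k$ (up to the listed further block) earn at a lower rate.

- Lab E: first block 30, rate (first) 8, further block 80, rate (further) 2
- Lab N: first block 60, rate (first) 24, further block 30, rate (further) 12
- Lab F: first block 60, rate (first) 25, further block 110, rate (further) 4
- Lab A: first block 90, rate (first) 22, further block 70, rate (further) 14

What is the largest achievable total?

Rank every tier by rate: Lab F/tier1 25 > Lab N/tier1 24 > Lab A/tier1 22 > Lab A/tier2 14 > Lab N/tier2 12 > Lab E/tier1 8 > Lab F/tier2 4 > Lab E/tier2 2.
Lab F tier1 at 25: fill all 60 ; 160 left.
Fill Lab N tier1 block (60 at 24) ; 100 left.
Fill Lab A tier1 block (90 at 22) ; 10 left.
Lab A tier2 at 14: only 10 left, fill 10.
Total = 25×60 + 24×60 + 22×90 + 14×10 = 5060.

5060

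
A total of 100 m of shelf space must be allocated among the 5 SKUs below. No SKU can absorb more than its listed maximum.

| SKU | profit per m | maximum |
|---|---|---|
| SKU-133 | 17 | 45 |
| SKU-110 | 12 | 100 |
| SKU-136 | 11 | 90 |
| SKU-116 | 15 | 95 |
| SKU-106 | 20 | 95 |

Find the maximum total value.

Rank by profit per m: SKU-106 20 > SKU-133 17 > SKU-116 15 > SKU-110 12 > SKU-136 11.
Give SKU-106 95 to hit its cap of 95 ; 5 left.
SKU-133 has room for 45 but only 5 remain, so it gets 5.
Total = 17×5 + 20×95 = 1985.

1985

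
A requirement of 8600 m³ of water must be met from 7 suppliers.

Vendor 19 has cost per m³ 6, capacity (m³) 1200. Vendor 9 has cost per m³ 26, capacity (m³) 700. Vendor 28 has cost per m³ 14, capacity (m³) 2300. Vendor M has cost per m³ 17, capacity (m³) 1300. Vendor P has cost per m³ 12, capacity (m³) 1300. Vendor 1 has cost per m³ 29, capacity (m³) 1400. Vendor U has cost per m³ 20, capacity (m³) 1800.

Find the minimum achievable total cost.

Cheapest first:
Vendor 19 at 6: take all 1200 m³ — 7400 still needed.
Take 1300 from Vendor P at 12 — need 6100 more.
Take 2300 from Vendor 28 at 14 — need 3800 more.
Vendor M (17): use full 1300 — 2500 m³ to go.
Vendor U (20): use full 1800 — 700 m³ to go.
Take 700 from Vendor 9 at 26 — need 0 more.
Vendor 1: unused.
Cost = 1200×6 + 1300×12 + 2300×14 + 1300×17 + 1800×20 + 700×26 = 131300.

131300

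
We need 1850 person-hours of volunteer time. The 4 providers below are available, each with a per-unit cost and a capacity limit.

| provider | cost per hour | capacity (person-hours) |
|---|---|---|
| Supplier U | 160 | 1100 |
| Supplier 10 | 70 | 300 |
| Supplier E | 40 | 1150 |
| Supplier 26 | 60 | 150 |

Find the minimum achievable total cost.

116000

Fill from the cheapest provider first.
Supplier E (40): use full 1150 ; 700 person-hours to go.
Supplier 26 (60): use full 150 ; 550 person-hours to go.
Take 300 from Supplier 10 at 70 ; need 250 more.
Supplier U (160): take the remaining 250 ; done.
Cost = 1150×40 + 150×60 + 300×70 + 250×160 = 116000.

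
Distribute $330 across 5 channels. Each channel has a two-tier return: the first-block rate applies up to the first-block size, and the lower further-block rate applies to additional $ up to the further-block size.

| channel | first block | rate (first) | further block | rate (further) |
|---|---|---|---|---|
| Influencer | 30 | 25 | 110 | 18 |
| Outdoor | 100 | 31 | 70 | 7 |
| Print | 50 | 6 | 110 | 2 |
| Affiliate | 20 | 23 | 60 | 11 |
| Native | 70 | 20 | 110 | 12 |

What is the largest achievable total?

Order all 10 blocks by rate: Outdoor/first 31 > Influencer/first 25 > Affiliate/first 23 > Native/first 20 > Influencer/second 18 > Native/second 12 > Affiliate/second 11 > Outdoor/second 7 > Print/first 6 > Print/second 2.
Outdoor first at 31: fill all 100 ; 230 left.
Fill Influencer first block (30 at 25) ; 200 left.
Affiliate first at 23: fill all 20 ; 180 left.
Native first at 20: fill all 70 ; 110 left.
Influencer second at 18: fill all 110 ; 0 left.
Total = 31×100 + 25×30 + 23×20 + 20×70 + 18×110 = 7690.

7690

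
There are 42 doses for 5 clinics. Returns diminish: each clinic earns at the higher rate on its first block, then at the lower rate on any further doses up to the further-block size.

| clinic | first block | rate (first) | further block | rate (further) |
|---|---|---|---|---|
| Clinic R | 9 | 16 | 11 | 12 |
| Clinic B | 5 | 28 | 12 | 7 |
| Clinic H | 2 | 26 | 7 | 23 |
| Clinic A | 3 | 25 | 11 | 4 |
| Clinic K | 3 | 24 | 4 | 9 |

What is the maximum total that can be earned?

Order all 10 blocks by rate: Clinic B/tier1 28 > Clinic H/tier1 26 > Clinic A/tier1 25 > Clinic K/tier1 24 > Clinic H/tier2 23 > Clinic R/tier1 16 > Clinic R/tier2 12 > Clinic K/tier2 9 > Clinic B/tier2 7 > Clinic A/tier2 4.
Clinic B/tier1 (28): +5 → 37 left.
Clinic H tier1 at 26: fill all 2 → 35 left.
Clinic A/tier1 (25): +3 → 32 left.
Fill Clinic K tier1 block (3 at 24) → 29 left.
Fill Clinic H tier2 block (7 at 23) → 22 left.
Fill Clinic R tier1 block (9 at 16) → 13 left.
Clinic R tier2 at 12: fill all 11 → 2 left.
Clinic K/tier2: +2 of 4 at 9; pool empty.
Total = 28×5 + 26×2 + 25×3 + 24×3 + 23×7 + 16×9 + 12×11 + 9×2 = 794.

794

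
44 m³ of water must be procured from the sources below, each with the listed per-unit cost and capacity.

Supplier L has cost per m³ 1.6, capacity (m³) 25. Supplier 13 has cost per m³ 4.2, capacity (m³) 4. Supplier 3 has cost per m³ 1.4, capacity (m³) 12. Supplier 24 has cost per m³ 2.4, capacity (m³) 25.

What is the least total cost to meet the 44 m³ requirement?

73.6

Cheapest first:
Supplier 3 (1.4): use full 12 ; 32 m³ to go.
Supplier L at 1.6: take all 25 m³ ; 7 still needed.
Take 7 from Supplier 24 at 2.4 to finish.
Supplier 13: unused.
Cost = 12×1.4 + 25×1.6 + 7×2.4 = 73.6.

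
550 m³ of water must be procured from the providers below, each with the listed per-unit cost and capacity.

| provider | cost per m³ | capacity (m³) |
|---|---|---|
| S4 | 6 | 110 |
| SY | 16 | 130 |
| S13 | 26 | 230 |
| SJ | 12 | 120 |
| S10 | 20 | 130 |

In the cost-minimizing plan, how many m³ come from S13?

60

Cheapest first:
S4 at 6: take all 110 m³ ; 440 still needed.
SJ (12): use full 120 ; 320 m³ to go.
Take 130 from SY at 16 ; need 190 more.
Take 130 from S10 at 20 ; need 60 more.
Take 60 from S13 at 26 to finish.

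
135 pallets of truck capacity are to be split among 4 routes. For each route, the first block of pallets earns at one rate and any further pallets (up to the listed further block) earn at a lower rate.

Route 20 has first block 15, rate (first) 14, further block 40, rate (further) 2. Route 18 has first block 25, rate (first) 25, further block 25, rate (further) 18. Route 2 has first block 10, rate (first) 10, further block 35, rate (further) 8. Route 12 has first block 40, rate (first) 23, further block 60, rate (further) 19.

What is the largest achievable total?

2865

Treat each block as its own option and order by rate: Route 18/T1 25 > Route 12/T1 23 > Route 12/T2 19 > Route 18/T2 18 > Route 20/T1 14 > Route 2/T1 10 > Route 2/T2 8 > Route 20/T2 2.
Route 18/T1 (25): +25 → 110 left.
Fill Route 12 T1 block (40 at 23) → 70 left.
Fill Route 12 T2 block (60 at 19) → 10 left.
Route 18 T2 at 18: only 10 left, fill 10.
Total = 25×25 + 23×40 + 19×60 + 18×10 = 2865.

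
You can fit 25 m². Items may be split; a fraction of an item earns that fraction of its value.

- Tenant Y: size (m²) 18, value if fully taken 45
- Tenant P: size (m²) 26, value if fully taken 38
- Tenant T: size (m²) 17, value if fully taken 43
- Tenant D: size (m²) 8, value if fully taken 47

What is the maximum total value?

Best value per unit of size first: Tenant D 47/8≈5.88, Tenant T 43/17≈2.53, Tenant Y 45/18≈2.5, Tenant P 38/26≈1.46.
Tenant D: take in full, 8 m² for value 47 → 17 left.
Tenant T: take in full, 17 m² for value 43 → 0 left.
Total value = 90.

90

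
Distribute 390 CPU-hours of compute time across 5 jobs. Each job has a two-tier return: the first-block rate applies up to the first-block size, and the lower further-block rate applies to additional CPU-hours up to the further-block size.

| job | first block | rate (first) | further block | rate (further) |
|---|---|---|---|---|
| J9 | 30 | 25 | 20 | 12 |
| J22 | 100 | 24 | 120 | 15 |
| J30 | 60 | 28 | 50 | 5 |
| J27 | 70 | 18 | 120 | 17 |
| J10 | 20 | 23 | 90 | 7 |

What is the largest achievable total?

8420

Treat each block as its own option and order by rate: J30/tier1 28 > J9/tier1 25 > J22/tier1 24 > J10/tier1 23 > J27/tier1 18 > J27/tier2 17 > J22/tier2 15 > J9/tier2 12 > J10/tier2 7 > J30/tier2 5.
J30 tier1 at 28: fill all 60 — 330 left.
J9/tier1 (25): +30 — 300 left.
J22 tier1 at 24: fill all 100 — 200 left.
J10/tier1 (23): +20 — 180 left.
J27 tier1 at 18: fill all 70 — 110 left.
110 remain; put them into J27 tier2 at 17.
Total = 28×60 + 25×30 + 24×100 + 23×20 + 18×70 + 17×110 = 8420.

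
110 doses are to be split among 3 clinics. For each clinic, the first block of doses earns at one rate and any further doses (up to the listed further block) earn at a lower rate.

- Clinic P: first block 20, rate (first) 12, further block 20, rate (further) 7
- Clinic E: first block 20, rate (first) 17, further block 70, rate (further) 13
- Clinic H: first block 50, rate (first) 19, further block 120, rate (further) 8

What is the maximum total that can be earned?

1810

Order all 6 blocks by rate: Clinic H/first 19 > Clinic E/first 17 > Clinic E/second 13 > Clinic P/first 12 > Clinic H/second 8 > Clinic P/second 7.
Clinic H/first (19): +50 — 60 left.
Clinic E first at 17: fill all 20 — 40 left.
40 remain; put them into Clinic E second at 13.
Total = 19×50 + 17×20 + 13×40 = 1810.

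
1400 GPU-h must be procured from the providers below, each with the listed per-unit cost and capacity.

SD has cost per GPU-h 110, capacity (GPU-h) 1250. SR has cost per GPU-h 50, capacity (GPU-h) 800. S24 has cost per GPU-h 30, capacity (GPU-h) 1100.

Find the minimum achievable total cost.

48000

Use providers in increasing cost order.
S24 at 30: take all 1100 GPU-h → 300 still needed.
SR (50): take the remaining 300 → done.
SD: unused.
Cost = 1100×30 + 300×50 = 48000.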